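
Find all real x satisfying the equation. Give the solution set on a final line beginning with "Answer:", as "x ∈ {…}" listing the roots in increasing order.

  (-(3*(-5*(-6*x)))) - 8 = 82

Step 1. [(-(3*(-5*(-6*x)))) - 8 = 82] -8 is outermost — add 8 both sides, so sub: -(3*(-5*(-6*x))) = 90.
Step 2. [-(3*(-5*(-6*x))) = 90] leading − — multiply by −1, so neg: 3*(-5*(-6*x)) = -90.
Step 3. [3*(-5*(-6*x)) = -90] leading coefficient 3: divide by 3, so div: -5*(-6*x) = -30.
Step 4. [-5*(-6*x) = -30] -5·(inner) — divide through by -5, so div: -6*x = 6.
Step 5. [-6*x = 6] leading coefficient -6: divide by -6. So div: x = -1.

Answer: x ∈ {-1}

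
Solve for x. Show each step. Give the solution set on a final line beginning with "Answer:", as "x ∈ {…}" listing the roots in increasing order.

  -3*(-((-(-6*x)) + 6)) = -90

Step 1. [-3*(-((-(-6*x)) + 6)) = -90] -3·(inner) — divide through by -3. So div: -((-(-6*x)) + 6) = 30.
Step 2. [-((-(-6*x)) + 6) = 30] leading − — multiply by −1. So neg: (-(-6*x)) + 6 = -30.
Step 3. [(-(-6*x)) + 6 = -30] the outer +6 inverts by subtracting 6 ⇒ sub: -(-6*x) = -36.
Step 4. [-(-6*x) = -36] LHS negated; negate both sides. So neg: -6*x = 36.
Step 5. [-6*x = 36] -6·(inner) — divide through by -6, so div: x = -6.

Answer: x ∈ {-6}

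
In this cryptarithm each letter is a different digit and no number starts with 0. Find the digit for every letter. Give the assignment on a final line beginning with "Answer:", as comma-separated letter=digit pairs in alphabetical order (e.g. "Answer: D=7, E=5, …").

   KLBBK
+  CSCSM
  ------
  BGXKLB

Step 1. [col 1: K + M ≡ B (mod 10)] column 1 (K + M ≡ B (mod 10), carry-in 0) doesn't pin M yet; pick M=3 and continue, so M=3.
Step 2. [col 1: K + M ≡ B (mod 10)] several values work for B in column 1 (K + M ≡ B (mod 10), carry-in 0); try B=1, so B=1.
Step 3. [col 1: K + M ≡ B (mod 10)] column 1 reads K+M+carry(0)=B with M=3, B=1; with digits 1,3 already taken and all letters distinct, the only value for K is 8, so K=8.
Step 4. [col 2: B + S ≡ L (mod 10)] S=2 is one option consistent with column 2 (B + S ≡ L (mod 10), carry-in 1) — take it, so S=2.
Step 5. [col 2: B + S ≡ L (mod 10)] from column 2 (B=1, S=2, carry-in 1, digits 1,2,3,8 already taken and all letters distinct): L must equal 4, so L=4.
Step 6. [col 3: B + C ≡ K (mod 10)] column 3 reads B+C+carry(0)=K with B=1, K=8; with digits 1,2,3,4,8 already taken and all letters distinct, the only value for C is 7. So C=7.
Step 7. [col 4: L + S ≡ X (mod 10)] column 4: given L=4, S=2, carry-in 0, and digits 1,2,3,4,7,8 already taken and all letters distinct, L+S≡X (mod 10) forces X=6 ⇒ X=6.
Step 8. [col 5: K + C ≡ G (mod 10)] in column 5 we have K+C≡G with carry-in 0; given K=8, C=7 and digits 1,2,3,4,6,7,8 already taken and all letters distinct, that pins G to 5. So G=5.

Answer: B=1, C=7, G=5, K=8, L=4, M=3, S=2, X=6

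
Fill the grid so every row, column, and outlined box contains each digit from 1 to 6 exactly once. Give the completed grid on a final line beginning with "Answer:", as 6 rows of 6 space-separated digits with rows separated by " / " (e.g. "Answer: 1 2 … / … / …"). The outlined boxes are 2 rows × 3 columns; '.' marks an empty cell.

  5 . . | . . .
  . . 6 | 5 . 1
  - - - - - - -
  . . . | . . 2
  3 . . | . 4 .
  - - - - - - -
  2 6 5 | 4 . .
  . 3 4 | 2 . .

Step 1. [r3c3∈{1}] nothing but 1 survives at r3c3 ⇒ r3c3=1.
Step 2. [r2c5∈{2,3}] r2c5 is the only open cell in row 2 admitting 3. So r2c5=3.
Step 3. [r2c2∈{2,4}] r2c2 is the only open cell in row 2 admitting 2, so r2c2=2.
Step 4. [r1c4∈{6}] r1c4 is down to just 6. So r1c4=6.
Step 5. [r4c6∈{5,6}] r4c6 is the only open cell in row 4 admitting 6, so r4c6=6.
Step 6. [r3c5∈{5}] nothing but 5 survives at r3c5 ⇒ r3c5=5.
Step 7. [r3c2∈{4}] r3c2 has the single candidate 4, so r3c2=4.
Step 8. [r5c5∈{1}] nothing but 1 survives at r5c5 ⇒ r5c5=1.
Step 9. [r1c6∈{4}] nothing but 4 survives at r1c6 ⇒ r1c6=4.
Step 10. [r6c5∈{6}] only 6 remains possible at r6c5 ⇒ r6c5=6.
Step 11. [r2c1∈{4}] only 4 remains possible at r2c1 ⇒ r2c1=4.
Step 12. [r1c2∈{1}] only 1 remains possible at r1c2, so r1c2=1.
Step 13. [r3c4∈{3}] r3c4's peers cover all but 3, so r3c4=3.
Step 14. [r6c1∈{1}] nothing but 1 survives at r6c1. So r6c1=1.
Step 15. [r3c1∈{6}] nothing but 6 survives at r3c1, so r3c1=6.
Step 16. [r1c3∈{3}] nothing but 3 survives at r1c3 ⇒ r1c3=3.
Step 17. [r4c3∈{2}] only 2 remains possible at r4c3. So r4c3=2.
Step 18. [r5c6∈{3}] nothing but 3 survives at r5c6 ⇒ r5c6=3.
Step 19. [r1c5∈{2}] r1c5 has the single candidate 2 ⇒ r1c5=2.
Step 20. [r4c4∈{1}] r4c4's peers cover all but 1 ⇒ r4c4=1.
Step 21. [r4c2∈{5}] nothing but 5 survives at r4c2, so r4c2=5.
Step 22. [r6c6∈{5}] r6c6 is down to just 5 ⇒ r6c6=5.

Answer: 5 1 3 6 2 4 / 4 2 6 5 3 1 / 6 4 1 3 5 2 / 3 5 2 1 4 6 / 2 6 5 4 1 3 / 1 3 4 2 6 5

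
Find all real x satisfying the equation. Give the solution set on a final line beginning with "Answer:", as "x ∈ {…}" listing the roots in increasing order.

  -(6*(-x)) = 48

Step 1. [-(6*(-x)) = 48] leading − — multiply by −1 ⇒ neg: 6*(-x) = -48.
Step 2. [6*(-x) = -48] 6·(inner) — divide through by 6 ⇒ div: -x = -8.
Step 3. [-x = -8] LHS negated; negate both sides ⇒ neg: x = 8.

Answer: x ∈ {8}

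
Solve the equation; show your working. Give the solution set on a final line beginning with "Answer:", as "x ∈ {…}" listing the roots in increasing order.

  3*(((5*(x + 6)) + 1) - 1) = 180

Step 1. [3*(((5*(x + 6)) + 1) - 1) = 180] divide by the outer 3 ⇒ div: ((5*(x + 6)) + 1) - 1 = 60.
Step 2. [((5*(x + 6)) + 1) - 1 = 60] -1 is outermost — add 1 both sides. So sub: (5*(x + 6)) + 1 = 61.
Step 3. [(5*(x + 6)) + 1 = 61] subtract 1: x sits inside (… + 1). So sub: 5*(x + 6) = 60.
Step 4. [5*(x + 6) = 60] leading coefficient 5: divide by 5 ⇒ div: x + 6 = 12.
Step 5. [x + 6 = 12] subtract 6: x sits inside (… + 6). So sub: x = 6.

Answer: x ∈ {6}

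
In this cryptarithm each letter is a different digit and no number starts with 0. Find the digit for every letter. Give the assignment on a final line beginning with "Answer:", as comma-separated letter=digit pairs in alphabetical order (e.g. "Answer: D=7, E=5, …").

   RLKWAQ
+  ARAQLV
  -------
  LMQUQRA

Step 1. [col 1: Q + V ≡ A (mod 10)] several values work for A in column 1 (Q + V ≡ A (mod 10), carry-in 0); try A=5 ⇒ A=5.
Step 2. [col 1: Q + V ≡ A (mod 10)] V=6 is one option consistent with column 1 (Q + V ≡ A (mod 10), carry-in 0) — take it, so V=6.
Step 3. [col 1: Q + V ≡ A (mod 10)] column 1 reads Q+V+carry(0)=A with V=6, A=5; with digits 5,6 already taken and all letters distinct, the only value for Q is 9 ⇒ Q=9.
Step 4. [col 2: A + L ≡ R (mod 10)] no forcing yet in column 2 (carry-in 1); R=7 is free and consistent — try it. So R=7.
Step 5. [col 2: A + L ≡ R (mod 10)] column 2 reads A+L+carry(1)=R with A=5, R=7; with digits 5,6,7,9 already taken and all letters distinct, the only value for L is 1. So L=1.
Step 6. [col 3: W + Q ≡ Q (mod 10)] from column 3 (Q=9, carry-in 0, digits 1,5,6,7,9 already taken and all letters distinct): W must equal 0. So W=0.
Step 7. [col 4: K + A ≡ U (mod 10)] no forcing yet in column 4 (carry-in 0); K=8 is free and consistent — try it, so K=8.
Step 8. [col 4: K + A ≡ U (mod 10)] column 4 reads K+A+carry(0)=U with K=8, A=5; with digits 0,1,5,6,7,8,9 already taken and all letters distinct, the only value for U is 3, so U=3.
Step 9. [col 6: R + A ≡ M (mod 10)] column 6 reads R+A+carry(0)=M with R=7, A=5; with digits 0,1,3,5,6,7,8,9 already taken and all letters distinct, the only value for M is 2, so M=2.

Answer: A=5, K=8, L=1, M=2, Q=9, R=7, U=3, V=6, W=0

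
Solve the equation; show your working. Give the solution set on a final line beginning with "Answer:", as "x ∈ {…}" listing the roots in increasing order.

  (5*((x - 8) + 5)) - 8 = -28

Step 1. [(5*((x - 8) + 5)) - 8 = -28] add 8: x sits inside (… - 8). So sub: 5*((x - 8) + 5) = -20.
Step 2. [5*((x - 8) + 5) = -20] 5 out front; divide by 5, so div: (x - 8) + 5 = -4.
Step 3. [(x - 8) + 5 = -4] peel the +5: subtract 5 from each side. So sub: x - 8 = -9.
Step 4. [x - 8 = -9] 8 comes off first (add 8), so sub: x = -1.

Answer: x ∈ {-1}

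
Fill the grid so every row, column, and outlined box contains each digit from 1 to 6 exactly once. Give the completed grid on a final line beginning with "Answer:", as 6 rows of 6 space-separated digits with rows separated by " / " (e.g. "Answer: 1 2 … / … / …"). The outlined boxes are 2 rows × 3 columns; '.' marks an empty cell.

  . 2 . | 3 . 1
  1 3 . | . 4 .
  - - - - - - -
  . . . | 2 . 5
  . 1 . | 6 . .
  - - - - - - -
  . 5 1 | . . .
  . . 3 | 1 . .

Step 1. [r4c6∈{3,4}] box 4 places 4 nowhere but r4c6. So r4c6=4.
Step 2. [r5c6∈{2,3,6}] in col 6, 3 fits only at r5c6, so r5c6=3.
Step 3. [r6c5∈{2,5,6}] in row 6, 5 fits only at r6c5, so r6c5=5.
Step 4. [r1c5∈{6}] only 6 remains possible at r1c5, so r1c5=6.
Step 5. [r5c1∈{2,4,6}] across row 5, 6 lands solely at r5c1 ⇒ r5c1=6.
Step 6. [r6c1∈{2,4}] in box 5, 2 fits only at r6c1, so r6c1=2.
Step 7. [r4c5∈{3}] nothing but 3 survives at r4c5, so r4c5=3.
Step 8. [r4c1∈{5}] r4c1 is down to just 5, so r4c1=5.
Step 9. [r1c3∈{4,5}] row 1 places 5 nowhere but r1c3, so r1c3=5.
Step 10. [r3c3∈{4,6}] 4 has one home in col 3: r3c3 ⇒ r3c3=4.
Step 11. [r1c1∈{4}] nothing but 4 survives at r1c1, so r1c1=4.
Step 12. [r2c6∈{2}] only 2 remains possible at r2c6 ⇒ r2c6=2.
Step 13. [r6c6∈{6}] nothing but 6 survives at r6c6, so r6c6=6.
Step 14. [r3c1∈{3}] only 3 remains possible at r3c1. So r3c1=3.
Step 15. [r2c3∈{6}] only 6 remains possible at r2c3 ⇒ r2c3=6.
Step 16. [r5c5∈{2}] only 2 remains possible at r5c5, so r5c5=2.
Step 17. [r5c4∈{4}] r5c4 has the single candidate 4, so r5c4=4.
Step 18. [r4c3∈{2}] r4c3 has the single candidate 2 ⇒ r4c3=2.
Step 19. [r3c2∈{6}] r3c2 has the single candidate 6. So r3c2=6.
Step 20. [r2c4∈{5}] nothing but 5 survives at r2c4 ⇒ r2c4=5.
Step 21. [r3c5∈{1}] only 1 remains possible at r3c5, so r3c5=1.
Step 22. [r6c2∈{4}] only 4 remains possible at r6c2 ⇒ r6c2=4.

Answer: 4 2 5 3 6 1 / 1 3 6 5 4 2 / 3 6 4 2 1 5 / 5 1 2 6 3 4 / 6 5 1 4 2 3 / 2 4 3 1 5 6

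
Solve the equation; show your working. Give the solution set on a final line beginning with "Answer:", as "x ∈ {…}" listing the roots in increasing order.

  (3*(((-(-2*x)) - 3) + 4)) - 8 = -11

Step 1. [(3*(((-(-2*x)) - 3) + 4)) - 8 = -11] add 8: x sits inside (… - 8), so sub: 3*(((-(-2*x)) - 3) + 4) = -3.
Step 2. [3*(((-(-2*x)) - 3) + 4) = -3] LHS = 3·(…); ÷3 both sides. So div: ((-(-2*x)) - 3) + 4 = -1.
Step 3. [((-(-2*x)) - 3) + 4 = -1] +4 is outermost — subtract 4 both sides. So sub: (-(-2*x)) - 3 = -5.
Step 4. [(-(-2*x)) - 3 = -5] 3 comes off first (add 3). So sub: -(-2*x) = -2.
Step 5. [-(-2*x) = -2] leading − — multiply by −1 ⇒ neg: -2*x = 2.
Step 6. [-2*x = 2] -2·(inner) — divide through by -2 ⇒ div: x = -1.

Answer: x ∈ {-1}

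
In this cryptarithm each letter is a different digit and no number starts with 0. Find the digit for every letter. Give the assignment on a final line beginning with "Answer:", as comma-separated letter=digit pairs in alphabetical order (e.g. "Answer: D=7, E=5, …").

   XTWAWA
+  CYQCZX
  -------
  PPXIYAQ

Step 1. [col 1: A + X ≡ Q (mod 10)] no forcing yet in column 1 (carry-in 0); X=7 is free and consistent — try it. So X=7.
Step 2. [col 1: A + X ≡ Q (mod 10)] column 1 (A + X ≡ Q (mod 10), carry-in 0) doesn't pin A yet; pick A=5 and continue. So A=5.
Step 3. [P] adding two 6-digit numbers gives at most 6+1 digits, and here it does — P is that final carry and must be 1 ⇒ P=1.
Step 4. [col 1: A + X ≡ Q (mod 10)] in column 1 we have A+X≡Q with carry-in 0; given A=5, X=7 and digits 1,5,7 already taken and all letters distinct, that pins Q to 2. So Q=2.
Step 5. [col 2: W + Z ≡ A (mod 10)] several values work for Z in column 2 (W + Z ≡ A (mod 10), carry-in 1); try Z=0. So Z=0.
Step 6. [col 2: W + Z ≡ A (mod 10)] in column 2 we have W+Z≡A with carry-in 1; given Z=0, A=5 and digits 0,1,2,5,7 already taken and all letters distinct, that pins W to 4 ⇒ W=4.
Step 7. [col 3: A + C ≡ Y (mod 10)] column 3 (A + C ≡ Y (mod 10), carry-in 0) doesn't pin Y yet; pick Y=8 and continue ⇒ Y=8.
Step 8. [col 3: A + C ≡ Y (mod 10)] in column 3 we have A+C≡Y with carry-in 0; given A=5, Y=8 and digits 0,1,2,4,5,7,8 already taken and all letters distinct, that pins C to 3, so C=3.
Step 9. [col 4: W + Q ≡ I (mod 10)] column 4 reads W+Q+carry(0)=I with W=4, Q=2; with digits 0,1,2,3,4,5,7,8 already taken and all letters distinct, the only value for I is 6 ⇒ I=6.
Step 10. [col 5: T + Y ≡ X (mod 10)] in column 5 we have T+Y≡X with carry-in 0; given Y=8, X=7 and digits 0,1,2,3,4,5,6,7,8 already taken and all letters distinct, that pins T to 9 ⇒ T=9.

Answer: A=5, C=3, I=6, P=1, Q=2, T=9, W=4, X=7, Y=8, Z=0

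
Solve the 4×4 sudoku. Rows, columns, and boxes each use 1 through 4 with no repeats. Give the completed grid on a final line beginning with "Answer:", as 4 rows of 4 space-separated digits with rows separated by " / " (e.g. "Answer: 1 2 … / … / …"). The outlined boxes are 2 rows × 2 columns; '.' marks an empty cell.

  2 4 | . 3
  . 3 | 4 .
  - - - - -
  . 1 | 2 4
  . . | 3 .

Step 1. [r1c3∈{1}] nothing but 1 survives at r1c3 ⇒ r1c3=1.
Step 2. [r4c4∈{1}] only 1 remains possible at r4c4, so r4c4=1.
Step 3. [r2c4∈{2}] r2c4 is down to just 2, so r2c4=2.
Step 4. [r3c1∈{3}] only 3 remains possible at r3c1 ⇒ r3c1=3.
Step 5. [r2c1∈{1}] r2c1 is down to just 1 ⇒ r2c1=1.
Step 6. [r4c2∈{2}] nothing but 2 survives at r4c2. So r4c2=2.
Step 7. [r4c1∈{4}] nothing but 4 survives at r4c1. So r4c1=4.

Answer: 2 4 1 3 / 1 3 4 2 / 3 1 2 4 / 4 2 3 1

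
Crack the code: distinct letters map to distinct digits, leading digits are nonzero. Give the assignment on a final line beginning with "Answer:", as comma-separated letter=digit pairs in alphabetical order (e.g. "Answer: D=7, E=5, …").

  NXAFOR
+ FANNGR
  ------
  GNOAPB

Step 1. [col 1: R + R ≡ B (mod 10)] column 1 (R + R ≡ B (mod 10), carry-in 0) doesn't pin R yet; pick R=6 and continue, so R=6.
Step 2. [col 1: R + R ≡ B (mod 10)] column 1: given R=6, carry-in 0, and digits 6 already taken and all letters distinct, R+R≡B (mod 10) forces B=2. So B=2.
Step 3. [col 2: O + G ≡ P (mod 10)] column 2 (O + G ≡ P (mod 10), carry-in 1) doesn't pin P yet; pick P=9 and continue, so P=9.
Step 4. [col 2: O + G ≡ P (mod 10)] G=8 is one option consistent with column 2 (O + G ≡ P (mod 10), carry-in 1) — take it. So G=8.
Step 5. [col 2: O + G ≡ P (mod 10)] from column 2 (G=8, P=9, carry-in 1, digits 2,6,8,9 already taken and all letters distinct): O must equal 0, so O=0.
Step 6. [col 3: F + N ≡ A (mod 10)] column 3 (F + N ≡ A (mod 10), carry-in 0) doesn't pin N yet; pick N=3 and continue. So N=3.
Step 7. [col 3: F + N ≡ A (mod 10)] no forcing yet in column 3 (carry-in 0); A=7 is free and consistent — try it. So A=7.
Step 8. [col 3: F + N ≡ A (mod 10)] column 3 reads F+N+carry(0)=A with N=3, A=7; with digits 0,2,3,6,7,8,9 already taken and all letters distinct, the only value for F is 4, so F=4.
Step 9. [col 5: X + A ≡ N (mod 10)] column 5: given A=7, N=3, carry-in 1, and digits 0,2,3,4,6,7,8,9 already taken and all letters distinct, X+A≡N (mod 10) forces X=5 ⇒ X=5.

Answer: A=7, B=2, F=4, G=8, N=3, O=0, P=9, R=6, X=5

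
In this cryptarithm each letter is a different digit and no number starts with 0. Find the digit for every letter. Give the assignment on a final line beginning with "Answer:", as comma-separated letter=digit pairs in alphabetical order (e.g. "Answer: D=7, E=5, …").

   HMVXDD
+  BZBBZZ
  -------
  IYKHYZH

Step 1. [col 1: D + Z ≡ H (mod 10)] several values work for H in column 1 (D + Z ≡ H (mod 10), carry-in 0); try H=4. So H=4.
Step 2. [col 1: D + Z ≡ H (mod 10)] Z=5 is one option consistent with column 1 (D + Z ≡ H (mod 10), carry-in 0) — take it. So Z=5.
Step 3. [I] adding two 6-digit numbers gives at most 6+1 digits, and here it does — I is that final carry and must be 1 ⇒ I=1.
Step 4. [col 1: D + Z ≡ H (mod 10)] column 1 reads D+Z+carry(0)=H with Z=5, H=4; with digits 1,4,5 already taken and all letters distinct, the only value for D is 9, so D=9.
Step 5. [col 3: X + B ≡ Y (mod 10)] column 3 (X + B ≡ Y (mod 10), carry-in 1) doesn't pin X yet; pick X=3 and continue, so X=3.
Step 6. [col 3: X + B ≡ Y (mod 10)] column 3 (X + B ≡ Y (mod 10), carry-in 1) doesn't pin B yet; pick B=6 and continue ⇒ B=6.
Step 7. [col 3: X + B ≡ Y (mod 10)] from column 3 (X=3, B=6, carry-in 1, digits 1,3,4,5,6,9 already taken and all letters distinct): Y must equal 0 ⇒ Y=0.
Step 8. [col 4: V + B ≡ H (mod 10)] column 4 reads V+B+carry(1)=H with B=6, H=4; with digits 0,1,3,4,5,6,9 already taken and all letters distinct, the only value for V is 7 ⇒ V=7.
Step 9. [col 5: M + Z ≡ K (mod 10)] in column 5 we have M+Z≡K with carry-in 1; given Z=5 and digits 0,1,3,4,5,6,7,9 already taken and all letters distinct, that pins K to 8 ⇒ K=8.
Step 10. [col 5: M + Z ≡ K (mod 10)] column 5 reads M+Z+carry(1)=K with Z=5, K=8; with digits 0,1,3,4,5,6,7,8,9 already taken and all letters distinct, the only value for M is 2 ⇒ M=2.

Answer: B=6, D=9, H=4, I=1, K=8, M=2, V=7, X=3, Y=0, Z=5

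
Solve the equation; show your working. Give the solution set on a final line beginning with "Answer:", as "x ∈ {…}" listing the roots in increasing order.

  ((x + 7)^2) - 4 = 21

Step 1. [((x + 7)^2) - 4 = 21] 4 comes off first (add 4) ⇒ sub: (x + 7)^2 = 25.
Step 2. [(x + 7)^2 = 25] 25 ≥ 0, LHS is (·)² — take ±√ ⇒ sqrt: x + 7 = 5 or -5.
Step 3. [x + 7 = 5 or -5] peel the +7: subtract 7 from each side, so sub: x = -2 or -12.

Answer: x ∈ {-12, -2}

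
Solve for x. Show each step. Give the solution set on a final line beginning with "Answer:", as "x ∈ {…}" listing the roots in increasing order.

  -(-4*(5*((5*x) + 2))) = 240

Step 1. [-(-4*(5*((5*x) + 2))) = 240] leading − — multiply by −1 ⇒ neg: -4*(5*((5*x) + 2)) = -240.
Step 2. [-4*(5*((5*x) + 2)) = -240] -4 out front; divide by -4 ⇒ div: 5*((5*x) + 2) = 60.
Step 3. [5*((5*x) + 2) = 60] LHS = 5·(…); ÷5 both sides ⇒ div: (5*x) + 2 = 12.
Step 4. [(5*x) + 2 = 12] peel the +2: subtract 2 from each side ⇒ sub: 5*x = 10.
Step 5. [5*x = 10] 5·(inner) — divide through by 5 ⇒ div: x = 2.

Answer: x ∈ {2}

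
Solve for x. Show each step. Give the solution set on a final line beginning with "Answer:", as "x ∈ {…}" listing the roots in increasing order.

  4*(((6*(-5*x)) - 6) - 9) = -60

Step 1. [4*(((6*(-5*x)) - 6) - 9) = -60] 4·(inner) — divide through by 4. So div: ((6*(-5*x)) - 6) - 9 = -15.
Step 2. [((6*(-5*x)) - 6) - 9 = -15] peel the -9: add 9 from each side, so sub: (6*(-5*x)) - 6 = -6.
Step 3. [(6*(-5*x)) - 6 = -6] peel the -6: add 6 from each side, so sub: 6*(-5*x) = 0.
Step 4. [6*(-5*x) = 0] divide by the outer 6 ⇒ div: -5*x = 0.
Step 5. [-5*x = 0] leading coefficient -5: divide by -5. So div: x = 0.

Answer: x ∈ {0}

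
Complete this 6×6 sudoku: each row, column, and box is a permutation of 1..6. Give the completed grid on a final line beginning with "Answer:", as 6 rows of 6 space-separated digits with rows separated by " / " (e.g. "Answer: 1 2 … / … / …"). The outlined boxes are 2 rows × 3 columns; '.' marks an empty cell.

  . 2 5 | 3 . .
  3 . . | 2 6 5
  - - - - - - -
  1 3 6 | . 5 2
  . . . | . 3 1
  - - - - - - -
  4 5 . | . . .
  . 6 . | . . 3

Step 1. [r6c1∈{2}] r6c1 has the single candidate 2. So r6c1=2.
Step 2. [r6c3∈{1}] r6c3 is down to just 1. So r6c3=1.
Step 3. [r4c2∈{4}] only 4 remains possible at r4c2, so r4c2=4.
Step 4. [r1c5∈{1,4}] r1c5 is the only open cell in row 1 admitting 1. So r1c5=1.
Step 5. [r3c4∈{4}] only 4 remains possible at r3c4, so r3c4=4.
Step 6. [r5c6∈{6}] nothing but 6 survives at r5c6, so r5c6=6.
Step 7. [r5c5∈{2}] r5c5 has the single candidate 2 ⇒ r5c5=2.
Step 8. [r6c4∈{5}] nothing but 5 survives at r6c4, so r6c4=5.
Step 9. [r4c3∈{2}] only 2 remains possible at r4c3 ⇒ r4c3=2.
Step 10. [r6c5∈{4}] only 4 remains possible at r6c5, so r6c5=4.
Step 11. [r4c4∈{6}] r4c4's peers cover all but 6 ⇒ r4c4=6.
Step 12. [r4c1∈{5}] nothing but 5 survives at r4c1, so r4c1=5.
Step 13. [r2c2∈{1}] r2c2's peers cover all but 1, so r2c2=1.
Step 14. [r1c6∈{4}] r1c6 is down to just 4. So r1c6=4.
Step 15. [r1c1∈{6}] r1c1 is down to just 6. So r1c1=6.
Step 16. [r2c3∈{4}] r2c3 has the single candidate 4, so r2c3=4.
Step 17. [r5c3∈{3}] r5c3 is down to just 3. So r5c3=3.
Step 18. [r5c4∈{1}] only 1 remains possible at r5c4 ⇒ r5c4=1.

Answer: 6 2 5 3 1 4 / 3 1 4 2 6 5 / 1 3 6 4 5 2 / 5 4 2 6 3 1 / 4 5 3 1 2 6 / 2 6 1 5 4 3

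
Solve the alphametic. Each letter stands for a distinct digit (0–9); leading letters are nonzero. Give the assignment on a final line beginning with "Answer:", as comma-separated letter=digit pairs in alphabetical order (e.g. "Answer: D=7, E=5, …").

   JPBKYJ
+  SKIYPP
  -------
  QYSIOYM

Step 1. [Q] Q is the leading digit of a 7-digit sum of two 6-digit numbers; the final carry is exactly 1, so Q=1.
Step 2. [col 1: J + P ≡ M (mod 10)] no forcing yet in column 1 (carry-in 0); P=9 is free and consistent — try it. So P=9.
Step 3. [col 1: J + P ≡ M (mod 10)] no forcing yet in column 1 (carry-in 0); M=6 is free and consistent — try it ⇒ M=6.
Step 4. [col 1: J + P ≡ M (mod 10)] column 1 reads J+P+carry(0)=M with P=9, M=6; with digits 1,6,9 already taken and all letters distinct, the only value for J is 7, so J=7.
Step 5. [col 2: Y + P ≡ Y (mod 10)] column 2 (Y + P ≡ Y (mod 10), carry-in 1) doesn't pin Y yet; pick Y=2 and continue ⇒ Y=2.
Step 6. [col 3: K + Y ≡ O (mod 10)] several values work for K in column 3 (K + Y ≡ O (mod 10), carry-in 1); try K=5. So K=5.
Step 7. [col 3: K + Y ≡ O (mod 10)] from column 3 (K=5, Y=2, carry-in 1, digits 1,2,5,6,7,9 already taken and all letters distinct): O must equal 8 ⇒ O=8.
Step 8. [col 4: B + I ≡ I (mod 10)] column 4 reads B+I+carry(0)=I with nothing yet; with digits 1,2,5,6,7,8,9 already taken and all letters distinct, the only value for B is 0, so B=0.
Step 9. [col 4: B + I ≡ I (mod 10)] several values work for I in column 4 (B + I ≡ I (mod 10), carry-in 0); try I=3. So I=3.
Step 10. [col 5: P + K ≡ S (mod 10)] from column 5 (P=9, K=5, carry-in 0, digits 0,1,2,3,5,6,7,8,9 already taken and all letters distinct): S must equal 4 ⇒ S=4.

Answer: B=0, I=3, J=7, K=5, M=6, O=8, P=9, Q=1, S=4, Y=2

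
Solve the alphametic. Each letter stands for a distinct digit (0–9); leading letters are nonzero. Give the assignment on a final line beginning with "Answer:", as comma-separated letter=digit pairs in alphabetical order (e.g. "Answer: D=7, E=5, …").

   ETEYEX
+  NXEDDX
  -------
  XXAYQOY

Step 1. [col 1: X + X ≡ Y (mod 10)] several values work for Y in column 1 (X + X ≡ Y (mod 10), carry-in 0); try Y=2. So Y=2.
Step 2. [col 1: X + X ≡ Y (mod 10)] several values work for X in column 1 (X + X ≡ Y (mod 10), carry-in 0); try X=1. So X=1.
Step 3. [col 2: E + D ≡ O (mod 10)] column 2 (E + D ≡ O (mod 10), carry-in 0) doesn't pin D yet; pick D=3 and continue, so D=3.
Step 4. [col 2: E + D ≡ O (mod 10)] column 2 (E + D ≡ O (mod 10), carry-in 0) doesn't pin O yet; pick O=9 and continue. So O=9.
Step 5. [col 2: E + D ≡ O (mod 10)] column 2: given D=3, O=9, carry-in 0, and digits 1,2,3,9 already taken and all letters distinct, E+D≡O (mod 10) forces E=6 ⇒ E=6.
Step 6. [col 3: Y + D ≡ Q (mod 10)] from column 3 (Y=2, D=3, carry-in 0, digits 1,2,3,6,9 already taken and all letters distinct): Q must equal 5. So Q=5.
Step 7. [col 5: T + X ≡ A (mod 10)] column 5 reads T+X+carry(1)=A with X=1; with digits 1,2,3,5,6,9 already taken and all letters distinct, the only value for T is 8. So T=8.
Step 8. [col 5: T + X ≡ A (mod 10)] from column 5 (T=8, X=1, carry-in 1, digits 1,2,3,5,6,8,9 already taken and all letters distinct): A must equal 0, so A=0.
Step 9. [col 6: E + N ≡ X (mod 10)] column 6: given E=6, X=1, carry-in 1, and digits 0,1,2,3,5,6,8,9 already taken and all letters distinct, E+N≡X (mod 10) forces N=4. So N=4.

Answer: A=0, D=3, E=6, N=4, O=9, Q=5, T=8, X=1, Y=2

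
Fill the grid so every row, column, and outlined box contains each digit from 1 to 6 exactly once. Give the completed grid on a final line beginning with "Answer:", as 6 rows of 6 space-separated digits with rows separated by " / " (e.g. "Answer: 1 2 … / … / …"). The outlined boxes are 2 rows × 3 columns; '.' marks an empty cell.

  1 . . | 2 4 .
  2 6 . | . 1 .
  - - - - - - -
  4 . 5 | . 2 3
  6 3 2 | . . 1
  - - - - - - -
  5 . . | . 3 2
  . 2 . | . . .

Step 1. [r6c5∈{5,6}] across col 5, 6 lands solely at r6c5 ⇒ r6c5=6.
Step 2. [r6c6∈{4,5}] r6c6 is the only open cell in col 6 admitting 4 ⇒ r6c6=4.
Step 3. [r6c4∈{1,5}] r6c4 is the only open cell in row 6 admitting 5. So r6c4=5.
Step 4. [r6c3∈{1,3}] in row 6, 1 fits only at r6c3 ⇒ r6c3=1.
Step 5. [r2c3∈{3,4}] row 2 places 4 nowhere but r2c3. So r2c3=4.
Step 6. [r2c6∈{5}] only 5 remains possible at r2c6 ⇒ r2c6=5.
Step 7. [r5c2∈{4}] r5c2 is down to just 4. So r5c2=4.
Step 8. [r4c5∈{5}] r4c5 has the single candidate 5. So r4c5=5.
Step 9. [r2c4∈{3}] r2c4 has the single candidate 3. So r2c4=3.
Step 10. [r3c4∈{6}] nothing but 6 survives at r3c4. So r3c4=6.
Step 11. [r3c2∈{1}] r3c2 has the single candidate 1. So r3c2=1.
Step 12. [r1c6∈{6}] only 6 remains possible at r1c6 ⇒ r1c6=6.
Step 13. [r5c4∈{1}] r5c4 is down to just 1 ⇒ r5c4=1.
Step 14. [r5c3∈{6}] r5c3 has the single candidate 6. So r5c3=6.
Step 15. [r4c4∈{4}] nothing but 4 survives at r4c4. So r4c4=4.
Step 16. [r1c2∈{5}] nothing but 5 survives at r1c2. So r1c2=5.
Step 17. [r6c1∈{3}] r6c1 has the single candidate 3, so r6c1=3.
Step 18. [r1c3∈{3}] only 3 remains possible at r1c3, so r1c3=3.

Answer: 1 5 3 2 4 6 / 2 6 4 3 1 5 / 4 1 5 6 2 3 / 6 3 2 4 5 1 / 5 4 6 1 3 2 / 3 2 1 5 6 4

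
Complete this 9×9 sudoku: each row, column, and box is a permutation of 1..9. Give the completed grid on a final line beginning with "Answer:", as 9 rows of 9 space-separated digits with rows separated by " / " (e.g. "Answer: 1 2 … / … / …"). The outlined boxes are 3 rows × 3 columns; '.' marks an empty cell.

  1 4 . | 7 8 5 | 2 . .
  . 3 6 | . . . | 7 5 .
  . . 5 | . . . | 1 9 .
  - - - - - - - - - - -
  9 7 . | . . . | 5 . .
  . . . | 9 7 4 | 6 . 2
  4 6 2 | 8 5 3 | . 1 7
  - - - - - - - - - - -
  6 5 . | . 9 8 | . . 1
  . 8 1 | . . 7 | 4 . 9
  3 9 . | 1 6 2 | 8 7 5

Step 1. [r3c2∈{2}] nothing but 2 survives at r3c2, so r3c2=2.
Step 2. [r8c5∈{3}] only 3 remains possible at r8c5. So r8c5=3.
Step 3. [r3c5∈{4}] only 4 remains possible at r3c5 ⇒ r3c5=4.
Step 4. [r4c8∈{3,4,8}] in col 8, 4 fits only at r4c8 ⇒ r4c8=4.
Step 5. [r5c8∈{3,8}] across col 8, 8 lands solely at r5c8 ⇒ r5c8=8.
Step 6. [r3c6∈{6}] only 6 remains possible at r3c6, so r3c6=6.
Step 7. [r4c9∈{3}] r4c9 has the single candidate 3, so r4c9=3.
Step 8. [r8c8∈{2,6}] row 8 places 6 nowhere but r8c8. So r8c8=6.
Step 9. [r4c6∈{1}] r4c6 is down to just 1, so r4c6=1.
Step 10. [r2c4∈{2}] nothing but 2 survives at r2c4, so r2c4=2.
Step 11. [r3c9∈{8}] r3c9's peers cover all but 8 ⇒ r3c9=8.
Step 12. [r7c7∈{3}] only 3 remains possible at r7c7 ⇒ r7c7=3.
Step 13. [r7c3∈{4,7}] 7 has one home in row 7: r7c3. So r7c3=7.
Step 14. [r2c9∈{4}] r2c9 has the single candidate 4, so r2c9=4.
Step 15. [r4c5∈{2}] r4c5's peers cover all but 2. So r4c5=2.
Step 16. [r2c6∈{9}] only 9 remains possible at r2c6. So r2c6=9.
Step 17. [r5c1∈{5}] r5c1 has the single candidate 5, so r5c1=5.
Step 18. [r1c3∈{9}] r1c3 is down to just 9 ⇒ r1c3=9.
Step 19. [r7c4∈{4}] nothing but 4 survives at r7c4 ⇒ r7c4=4.
Step 20. [r2c5∈{1}] r2c5's peers cover all but 1 ⇒ r2c5=1.
Step 21. [r4c3∈{8}] r4c3 has the single candidate 8 ⇒ r4c3=8.
Step 22. [r9c3∈{4}] only 4 remains possible at r9c3, so r9c3=4.
Step 23. [r8c1∈{2}] r8c1 is down to just 2, so r8c1=2.
Step 24. [r5c2∈{1}] r5c2 has the single candidate 1. So r5c2=1.
Step 25. [r4c4∈{6}] r4c4 is down to just 6. So r4c4=6.
Step 26. [r8c4∈{5}] nothing but 5 survives at r8c4, so r8c4=5.
Step 27. [r5c3∈{3}] r5c3 has the single candidate 3, so r5c3=3.
Step 28. [r1c8∈{3}] r1c8 has the single candidate 3. So r1c8=3.
Step 29. [r6c7∈{9}] only 9 remains possible at r6c7 ⇒ r6c7=9.
Step 30. [r2c1∈{8}] r2c1 is down to just 8. So r2c1=8.
Step 31. [r3c4∈{3}] r3c4's peers cover all but 3 ⇒ r3c4=3.
Step 32. [r7c8∈{2}] r7c8's peers cover all but 2. So r7c8=2.
Step 33. [r3c1∈{7}] nothing but 7 survives at r3c1, so r3c1=7.
Step 34. [r1c9∈{6}] nothing but 6 survives at r1c9, so r1c9=6.

Answer: 1 4 9 7 8 5 2 3 6 / 8 3 6 2 1 9 7 5 4 / 7 2 5 3 4 6 1 9 8 / 9 7 8 6 2 1 5 4 3 / 5 1 3 9 7 4 6 8 2 / 4 6 2 8 5 3 9 1 7 / 6 5 7 4 9 8 3 2 1 / 2 8 1 5 3 7 4 6 9 / 3 9 4 1 6 2 8 7 5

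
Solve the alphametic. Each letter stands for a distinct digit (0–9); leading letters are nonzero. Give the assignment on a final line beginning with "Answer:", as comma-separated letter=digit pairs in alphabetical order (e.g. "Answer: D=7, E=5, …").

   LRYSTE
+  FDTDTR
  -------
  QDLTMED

Step 1. [col 1: E + R ≡ D (mod 10)] column 1 (E + R ≡ D (mod 10), carry-in 0) doesn't pin D yet; pick D=2 and continue ⇒ D=2.
Step 2. [Q] the sum has 7 digits but both addends have 6; that extra leading digit Q is the final carry, namely 1. So Q=1.
Step 3. [col 1: E + R ≡ D (mod 10)] no forcing yet in column 1 (carry-in 0); E=9 is free and consistent — try it. So E=9.
Step 4. [col 1: E + R ≡ D (mod 10)] column 1 reads E+R+carry(0)=D with E=9, D=2; with digits 1,2,9 already taken and all letters distinct, the only value for R is 3 ⇒ R=3.
Step 5. [col 2: T + T ≡ E (mod 10)] column 2: given E=9, carry-in 1, and digits 1,2,3,9 already taken and all letters distinct, T+T≡E (mod 10) forces T=4, so T=4.
Step 6. [col 3: S + D ≡ M (mod 10)] no forcing yet in column 3 (carry-in 0); M=8 is free and consistent — try it, so M=8.
Step 7. [col 3: S + D ≡ M (mod 10)] in column 3 we have S+D≡M with carry-in 0; given D=2, M=8 and digits 1,2,3,4,8,9 already taken and all letters distinct, that pins S to 6. So S=6.
Step 8. [col 4: Y + T ≡ T (mod 10)] column 4: given T=4, carry-in 0, and digits 1,2,3,4,6,8,9 already taken and all letters distinct, Y+T≡T (mod 10) forces Y=0 ⇒ Y=0.
Step 9. [col 5: R + D ≡ L (mod 10)] column 5: given R=3, D=2, carry-in 0, and digits 0,1,2,3,4,6,8,9 already taken and all letters distinct, R+D≡L (mod 10) forces L=5, so L=5.
Step 10. [col 6: L + F ≡ D (mod 10)] column 6: given L=5, D=2, carry-in 0, and digits 0,1,2,3,4,5,6,8,9 already taken and all letters distinct, L+F≡D (mod 10) forces F=7. So F=7.

Answer: D=2, E=9, F=7, L=5, M=8, Q=1, R=3, S=6, T=4, Y=0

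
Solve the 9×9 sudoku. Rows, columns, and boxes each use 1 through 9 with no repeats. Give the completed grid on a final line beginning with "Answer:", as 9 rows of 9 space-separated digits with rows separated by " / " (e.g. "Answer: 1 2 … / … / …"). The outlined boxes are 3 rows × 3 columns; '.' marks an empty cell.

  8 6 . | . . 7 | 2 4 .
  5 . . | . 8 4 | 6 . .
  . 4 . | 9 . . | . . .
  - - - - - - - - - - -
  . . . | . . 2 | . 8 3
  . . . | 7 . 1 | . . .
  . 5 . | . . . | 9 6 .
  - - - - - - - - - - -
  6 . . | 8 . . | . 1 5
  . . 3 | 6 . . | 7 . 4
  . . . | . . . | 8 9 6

Step 1. [r9c3∈{1,2,4,5,7}] col 3 places 5 nowhere but r9c3 ⇒ r9c3=5.
Step 2. [r9c6∈{3}] only 3 remains possible at r9c6 ⇒ r9c6=3.
Step 3. [r6c9∈{1,2,7}] in box 6, 7 fits only at r6c9 ⇒ r6c9=7.
Step 4. [r4c7∈{1,4,5}] r4c7 is the only open cell in box 6 admitting 1 ⇒ r4c7=1.
Step 5. [r7c6∈{9}] r7c6's peers cover all but 9. So r7c6=9.
Step 6. [r5c9∈{2}] r5c9 is down to just 2, so r5c9=2.
Step 7. [r8c2∈{1,2,8,9}] across row 8, 8 lands solely at r8c2 ⇒ r8c2=8.
Step 8. [r5c7∈{4,5}] col 7 places 4 nowhere but r5c7. So r5c7=4.
Step 9. [r8c1∈{1,2,9}] row 8 places 9 nowhere but r8c1, so r8c1=9.
Step 10. [r8c5∈{1,2,5}] across row 8, 1 lands solely at r8c5, so r8c5=1.
Step 11. [r3c7∈{3,5}] r3c7 is the only open cell in col 7 admitting 5. So r3c7=5.
Step 12. [r5c1∈{3}] r5c1 is down to just 3. So r5c1=3.
Step 13. [r2c2∈{1,2,3,7,9}] 3 has one home in col 2: r2c2 ⇒ r2c2=3.
Step 14. [r5c2∈{9}] nothing but 9 survives at r5c2 ⇒ r5c2=9.
Step 15. [r4c2∈{7}] r4c2 is down to just 7 ⇒ r4c2=7.
Step 16. [r4c1∈{4}] r4c1's peers cover all but 4, so r4c1=4.
Step 17. [r7c2∈{2}] r7c2's peers cover all but 2 ⇒ r7c2=2.
Step 18. [r4c4∈{5}] r4c4 is down to just 5. So r4c4=5.
Step 19. [r5c5∈{6}] r5c5's peers cover all but 6, so r5c5=6.
Step 20. [r3c8∈{3,7}] in col 8, 3 fits only at r3c8. So r3c8=3.
Step 21. [r3c5∈{2}] r3c5 is down to just 2, so r3c5=2.
Step 22. [r2c3∈{1,2,7,9}] in row 2, 2 fits only at r2c3 ⇒ r2c3=2.
Step 23. [r2c9∈{1,9}] in row 2, 9 fits only at r2c9, so r2c9=9.
Step 24. [r1c9∈{1}] r1c9 has the single candidate 1 ⇒ r1c9=1.
Step 25. [r7c3∈{4,7}] in col 3, 4 fits only at r7c3 ⇒ r7c3=4.
Step 26. [r9c1∈{1,7}] in box 7, 7 fits only at r9c1. So r9c1=7.
Step 27. [r9c5∈{4}] nothing but 4 survives at r9c5. So r9c5=4.
Step 28. [r6c5∈{3}] r6c5's peers cover all but 3. So r6c5=3.
Step 29. [r3c1∈{1}] only 1 remains possible at r3c1 ⇒ r3c1=1.
Step 30. [r5c3∈{8}] only 8 remains possible at r5c3. So r5c3=8.
Step 31. [r1c3∈{9}] only 9 remains possible at r1c3. So r1c3=9.
Step 32. [r5c8∈{5}] r5c8 has the single candidate 5 ⇒ r5c8=5.
Step 33. [r4c3∈{6}] nothing but 6 survives at r4c3, so r4c3=6.
Step 34. [r2c4∈{1}] nothing but 1 survives at r2c4. So r2c4=1.
Step 35. [r3c6∈{6}] r3c6 is down to just 6 ⇒ r3c6=6.
Step 36. [r6c1∈{2}] only 2 remains possible at r6c1 ⇒ r6c1=2.
Step 37. [r9c2∈{1}] r9c2 has the single candidate 1. So r9c2=1.
Step 38. [r2c8∈{7}] r2c8 is down to just 7. So r2c8=7.
Step 39. [r7c7∈{3}] nothing but 3 survives at r7c7, so r7c7=3.
Step 40. [r1c4∈{3}] r1c4's peers cover all but 3 ⇒ r1c4=3.
Step 41. [r3c9∈{8}] nothing but 8 survives at r3c9, so r3c9=8.
Step 42. [r6c6∈{8}] r6c6 has the single candidate 8 ⇒ r6c6=8.
Step 43. [r6c3∈{1}] only 1 remains possible at r6c3 ⇒ r6c3=1.
Step 44. [r6c4∈{4}] r6c4's peers cover all but 4 ⇒ r6c4=4.
Step 45. [r8c6∈{5}] r8c6 has the single candidate 5. So r8c6=5.
Step 46. [r3c3∈{7}] r3c3 has the single candidate 7 ⇒ r3c3=7.
Step 47. [r8c8∈{2}] r8c8's peers cover all but 2. So r8c8=2.
Step 48. [r9c4∈{2}] r9c4 is down to just 2, so r9c4=2.
Step 49. [r7c5∈{7}] r7c5's peers cover all but 7 ⇒ r7c5=7.
Step 50. [r4c5∈{9}] r4c5's peers cover all but 9 ⇒ r4c5=9.
Step 51. [r1c5∈{5}] r1c5 is down to just 5. So r1c5=5.

Answer: 8 6 9 3 5 7 2 4 1 / 5 3 2 1 8 4 6 7 9 / 1 4 7 9 2 6 5 3 8 / 4 7 6 5 9 2 1 8 3 / 3 9 8 7 6 1 4 5 2 / 2 5 1 4 3 8 9 6 7 / 6 2 4 8 7 9 3 1 5 / 9 8 3 6 1 5 7 2 4 / 7 1 5 2 4 3 8 9 6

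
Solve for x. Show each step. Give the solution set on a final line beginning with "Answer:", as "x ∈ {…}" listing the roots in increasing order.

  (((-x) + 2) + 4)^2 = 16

Step 1. [(((-x) + 2) + 4)^2 = 16] 16 ≥ 0, LHS is (·)² — take ±√ ⇒ sqrt: ((-x) + 2) + 4 = 4 or -4.
Step 2. [((-x) + 2) + 4 = 4 or -4] 4 comes off first (subtract 4), so sub: (-x) + 2 = 0 or -8.
Step 3. [(-x) + 2 = 0 or -8] +2 is outermost — subtract 2 both sides, so sub: -x = -2 or -10.
Step 4. [-x = -2 or -10] LHS negated; negate both sides ⇒ neg: x = 2 or 10.

Answer: x ∈ {2, 10}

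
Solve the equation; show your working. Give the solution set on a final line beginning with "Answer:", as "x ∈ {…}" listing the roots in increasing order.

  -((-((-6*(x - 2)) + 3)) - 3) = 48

Step 1. [-((-((-6*(x - 2)) + 3)) - 3) = 48] flip signs both sides, so neg: (-((-6*(x - 2)) + 3)) - 3 = -48.
Step 2. [(-((-6*(x - 2)) + 3)) - 3 = -48] 3 comes off first (add 3) ⇒ sub: -((-6*(x - 2)) + 3) = -45.
Step 3. [-((-6*(x - 2)) + 3) = -45] flip signs both sides, so neg: (-6*(x - 2)) + 3 = 45.
Step 4. [(-6*(x - 2)) + 3 = 45] 3 comes off first (subtract 3). So sub: -6*(x - 2) = 42.
Step 5. [-6*(x - 2) = 42] -6 out front; divide by -6. So div: x - 2 = -7.
Step 6. [x - 2 = -7] -2 is outermost — add 2 both sides ⇒ sub: x = -5.

Answer: x ∈ {-5}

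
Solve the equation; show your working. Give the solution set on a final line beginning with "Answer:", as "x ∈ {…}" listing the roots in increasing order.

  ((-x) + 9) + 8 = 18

Step 1. [((-x) + 9) + 8 = 18] +8 is outermost — subtract 8 both sides, so sub: (-x) + 9 = 10.
Step 2. [(-x) + 9 = 10] +9 is outermost — subtract 9 both sides ⇒ sub: -x = 1.
Step 3. [-x = 1] flip signs both sides ⇒ neg: x = -1.

Answer: x ∈ {-1}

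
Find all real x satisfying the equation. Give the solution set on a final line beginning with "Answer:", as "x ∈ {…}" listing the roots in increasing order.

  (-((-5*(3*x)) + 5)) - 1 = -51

Step 1. [(-((-5*(3*x)) + 5)) - 1 = -51] 1 comes off first (add 1). So sub: -((-5*(3*x)) + 5) = -50.
Step 2. [-((-5*(3*x)) + 5) = -50] flip signs both sides, so neg: (-5*(3*x)) + 5 = 50.
Step 3. [(-5*(3*x)) + 5 = 50] -5 | LHS and -5 | 50: pull -5 out, so factor: (3*x) - 1 = -10.
Step 4. [(3*x) - 1 = -10] 1 comes off first (add 1). So sub: 3*x = -9.
Step 5. [3*x = -9] divide by the outer 3 ⇒ div: x = -3.

Answer: x ∈ {-3}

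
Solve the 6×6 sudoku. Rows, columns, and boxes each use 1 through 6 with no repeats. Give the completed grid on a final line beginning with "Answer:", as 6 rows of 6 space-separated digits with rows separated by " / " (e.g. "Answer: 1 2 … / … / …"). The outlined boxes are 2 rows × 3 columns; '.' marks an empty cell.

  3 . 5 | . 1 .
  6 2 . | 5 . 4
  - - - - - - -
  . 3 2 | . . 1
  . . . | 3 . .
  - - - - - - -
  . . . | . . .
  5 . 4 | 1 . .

Step 1. [r3c5∈{4,5,6}] across row 3, 5 lands solely at r3c5, so r3c5=5.
Step 2. [r6c2∈{6}] r6c2's peers cover all but 6 ⇒ r6c2=6.
Step 3. [r3c4∈{4,6}] row 3 places 6 nowhere but r3c4. So r3c4=6.
Step 4. [r5c1∈{1,2}] col 1 places 2 nowhere but r5c1 ⇒ r5c1=2.
Step 5. [r4c5∈{2,4}] across box 4, 4 lands solely at r4c5, so r4c5=4.
Step 6. [r5c3∈{1,3}] in col 3, 3 fits only at r5c3. So r5c3=3.
Step 7. [r4c6∈{2}] only 2 remains possible at r4c6 ⇒ r4c6=2.
Step 8. [r4c1∈{1}] r4c1 is down to just 1. So r4c1=1.
Step 9. [r5c5∈{6}] r5c5 is down to just 6. So r5c5=6.
Step 10. [r2c5∈{3}] r2c5 has the single candidate 3, so r2c5=3.
Step 11. [r1c6∈{6}] only 6 remains possible at r1c6. So r1c6=6.
Step 12. [r3c1∈{4}] nothing but 4 survives at r3c1. So r3c1=4.
Step 13. [r1c2∈{4}] r1c2's peers cover all but 4. So r1c2=4.
Step 14. [r2c3∈{1}] r2c3 is down to just 1 ⇒ r2c3=1.
Step 15. [r5c2∈{1}] r5c2 has the single candidate 1, so r5c2=1.
Step 16. [r4c3∈{6}] nothing but 6 survives at r4c3 ⇒ r4c3=6.
Step 17. [r1c4∈{2}] r1c4 has the single candidate 2, so r1c4=2.
Step 18. [r5c6∈{5}] r5c6 is down to just 5. So r5c6=5.
Step 19. [r5c4∈{4}] r5c4 has the single candidate 4 ⇒ r5c4=4.
Step 20. [r6c5∈{2}] only 2 remains possible at r6c5. So r6c5=2.
Step 21. [r6c6∈{3}] r6c6's peers cover all but 3 ⇒ r6c6=3.
Step 22. [r4c2∈{5}] only 5 remains possible at r4c2, so r4c2=5.

Answer: 3 4 5 2 1 6 / 6 2 1 5 3 4 / 4 3 2 6 5 1 / 1 5 6 3 4 2 / 2 1 3 4 6 5 / 5 6 4 1 2 3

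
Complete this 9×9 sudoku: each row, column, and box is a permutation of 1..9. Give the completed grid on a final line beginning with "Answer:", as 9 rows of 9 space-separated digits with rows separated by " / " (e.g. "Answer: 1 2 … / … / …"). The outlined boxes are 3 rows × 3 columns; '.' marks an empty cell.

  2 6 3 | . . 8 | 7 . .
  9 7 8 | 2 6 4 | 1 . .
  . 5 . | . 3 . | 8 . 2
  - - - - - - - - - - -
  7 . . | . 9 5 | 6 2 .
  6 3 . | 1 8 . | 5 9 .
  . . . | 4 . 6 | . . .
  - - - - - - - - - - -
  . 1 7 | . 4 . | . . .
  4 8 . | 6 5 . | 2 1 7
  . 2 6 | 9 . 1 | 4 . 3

Step 1. [r4c9∈{1,4,8}] in row 4, 8 fits only at r4c9 ⇒ r4c9=8.
Step 2. [r3c3∈{1,4}] in box 1, 4 fits only at r3c3 ⇒ r3c3=4.
Step 3. [r6c3∈{1,2,5,9}] r6c3 is the only open cell in col 3 admitting 5. So r6c3=5.
Step 4. [r2c9∈{5}] only 5 remains possible at r2c9. So r2c9=5.
Step 5. [r5c6∈{2,7}] across row 5, 7 lands solely at r5c6, so r5c6=7.
Step 6. [r7c1∈{3,5}] r7c1 is the only open cell in col 1 admitting 3, so r7c1=3.
Step 7. [r7c8∈{5,6,8}] r7c8 is the only open cell in row 7 admitting 5 ⇒ r7c8=5.
Step 8. [r1c9∈{4,9}] across row 1, 9 lands solely at r1c9. So r1c9=9.
Step 9. [r6c1∈{1,8}] across row 6, 8 lands solely at r6c1, so r6c1=8.
Step 10. [r2c8∈{3}] r2c8 is down to just 3. So r2c8=3.
Step 11. [r6c5∈{2}] only 2 remains possible at r6c5 ⇒ r6c5=2.
Step 12. [r3c1∈{1}] nothing but 1 survives at r3c1, so r3c1=1.
Step 13. [r4c4∈{3}] r4c4 is down to just 3 ⇒ r4c4=3.
Step 14. [r3c4∈{7}] r3c4 is down to just 7 ⇒ r3c4=7.
Step 15. [r6c8∈{7}] r6c8's peers cover all but 7. So r6c8=7.
Step 16. [r4c3∈{1}] only 1 remains possible at r4c3 ⇒ r4c3=1.
Step 17. [r7c6∈{2}] r7c6 is down to just 2, so r7c6=2.
Step 18. [r3c8∈{6}] only 6 remains possible at r3c8 ⇒ r3c8=6.
Step 19. [r7c7∈{9}] r7c7 is down to just 9. So r7c7=9.
Step 20. [r6c9∈{1}] nothing but 1 survives at r6c9. So r6c9=1.
Step 21. [r1c8∈{4}] r1c8's peers cover all but 4. So r1c8=4.
Step 22. [r5c9∈{4}] r5c9 has the single candidate 4. So r5c9=4.
Step 23. [r9c5∈{7}] r9c5 is down to just 7. So r9c5=7.
Step 24. [r5c3∈{2}] r5c3 is down to just 2, so r5c3=2.
Step 25. [r7c4∈{8}] nothing but 8 survives at r7c4. So r7c4=8.
Step 26. [r1c4∈{5}] nothing but 5 survives at r1c4. So r1c4=5.
Step 27. [r9c1∈{5}] only 5 remains possible at r9c1, so r9c1=5.
Step 28. [r6c2∈{9}] nothing but 9 survives at r6c2 ⇒ r6c2=9.
Step 29. [r9c8∈{8}] r9c8 is down to just 8. So r9c8=8.
Step 30. [r4c2∈{4}] only 4 remains possible at r4c2, so r4c2=4.
Step 31. [r3c6∈{9}] r3c6 has the single candidate 9. So r3c6=9.
Step 32. [r8c6∈{3}] only 3 remains possible at r8c6, so r8c6=3.
Step 33. [r7c9∈{6}] r7c9 is down to just 6, so r7c9=6.
Step 34. [r6c7∈{3}] nothing but 3 survives at r6c7 ⇒ r6c7=3.
Step 35. [r1c5∈{1}] only 1 remains possible at r1c5, so r1c5=1.
Step 36. [r8c3∈{9}] r8c3 is down to just 9 ⇒ r8c3=9.

Answer: 2 6 3 5 1 8 7 4 9 / 9 7 8 2 6 4 1 3 5 / 1 5 4 7 3 9 8 6 2 / 7 4 1 3 9 5 6 2 8 / 6 3 2 1 8 7 5 9 4 / 8 9 5 4 2 6 3 7 1 / 3 1 7 8 4 2 9 5 6 / 4 8 9 6 5 3 2 1 7 / 5 2 6 9 7 1 4 8 3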